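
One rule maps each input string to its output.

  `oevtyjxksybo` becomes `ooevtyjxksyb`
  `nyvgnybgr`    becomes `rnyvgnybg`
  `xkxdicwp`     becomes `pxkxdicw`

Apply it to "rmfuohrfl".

In each case the input is transformed by: move the last character to the front.
On "rmfuohrfl" that produces "lrmfuohrf".

lrmfuohrf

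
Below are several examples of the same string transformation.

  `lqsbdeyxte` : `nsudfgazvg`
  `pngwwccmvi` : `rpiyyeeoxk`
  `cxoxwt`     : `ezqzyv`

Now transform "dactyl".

In each case the input is transformed by: shift every letter 2 places forward in the alphabet (wrapping around).
Applying that to "dactyl" gives "fcevan".

fcevan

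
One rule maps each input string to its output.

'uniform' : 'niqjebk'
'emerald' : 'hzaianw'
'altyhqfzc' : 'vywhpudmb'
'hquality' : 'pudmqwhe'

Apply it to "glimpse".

Each output is the input with this applied: move the last 2 characters to the front (rotate right by 2), then shift every letter 4 places backward in the alphabet (wrapping around).
On "glimpse": the first step gives "seglimp", and the second then gives "oacheil".

oacheil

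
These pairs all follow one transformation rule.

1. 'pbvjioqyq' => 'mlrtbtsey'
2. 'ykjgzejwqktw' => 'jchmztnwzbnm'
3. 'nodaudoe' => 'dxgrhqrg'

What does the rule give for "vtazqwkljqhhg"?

ctznomtkkjywd

Rule — move the first 3 characters to the end (rotate left by 3), then shift every letter 3 places forward in the alphabet (wrapping around).
Applying both steps to "vtazqwkljqhhg": "zqwkljqhhgvta", then "ctznomtkkjywd".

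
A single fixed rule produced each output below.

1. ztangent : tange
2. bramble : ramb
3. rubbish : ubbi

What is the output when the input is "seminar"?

The pattern: move the last 2 characters to the front (rotate right by 2), then delete the first 3 characters.
So "seminar" becomes "emin".

emin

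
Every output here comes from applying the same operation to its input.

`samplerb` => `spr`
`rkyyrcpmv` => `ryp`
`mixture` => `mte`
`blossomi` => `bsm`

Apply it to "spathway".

sta

What's happening: keep one character in every 3, starting at position 1 (positions 1st, 4th, 7th, ...).
Applying that to "spathway" gives "sta".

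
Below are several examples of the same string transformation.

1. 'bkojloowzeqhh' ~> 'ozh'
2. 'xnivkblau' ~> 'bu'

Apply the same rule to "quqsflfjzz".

The rule is to keep one character in every 3, starting at position 3 (positions 3rd, 6th, 9th, ...), then delete the first character.
Starting from "quqsflfjzz": after the first operation, "qlz"; after the second, "lz".

lz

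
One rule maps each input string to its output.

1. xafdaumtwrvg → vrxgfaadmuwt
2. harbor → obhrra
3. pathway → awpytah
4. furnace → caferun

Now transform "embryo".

In each case the input is transformed by: move the last 3 characters to the front (rotate right by 3), then swap each adjacent pair of characters (1↔2, 3↔4, ...).
Working it through for "embryo": intermediate "ryoemb", final "yreobm".

yreobm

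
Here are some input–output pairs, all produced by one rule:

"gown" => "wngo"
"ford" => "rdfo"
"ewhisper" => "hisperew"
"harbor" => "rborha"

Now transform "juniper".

Rule — move the first 2 characters to the end (rotate left by 2).
On "juniper" that produces "niperju".

niperju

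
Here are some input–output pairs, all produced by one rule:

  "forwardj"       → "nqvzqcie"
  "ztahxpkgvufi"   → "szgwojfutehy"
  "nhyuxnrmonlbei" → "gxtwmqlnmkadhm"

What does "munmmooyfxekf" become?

The transformation: shift every letter 1 place backward in the alphabet (wrapping around), then move the first character to the end.
Applying both steps to "munmmooyfxekf": "ltmllnnxewdje", then "tmllnnxewdjel".

tmllnnxewdjel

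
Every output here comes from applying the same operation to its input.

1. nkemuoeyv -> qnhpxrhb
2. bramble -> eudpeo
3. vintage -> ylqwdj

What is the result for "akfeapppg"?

Looking at the pairs, the operation is to delete the last character, then shift every letter 3 places forward in the alphabet (wrapping around).
Starting from "akfeapppg": after the first operation, "akfeappp"; after the second, "dnihdsss".

dnihdsss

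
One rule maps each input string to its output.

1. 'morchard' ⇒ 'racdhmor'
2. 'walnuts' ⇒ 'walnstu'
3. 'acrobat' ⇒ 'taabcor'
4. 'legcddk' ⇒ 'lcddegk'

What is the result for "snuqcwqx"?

Rule — sort the characters into alphabetical order, then move the last character to the front.
So "snuqcwqx" becomes "xcnqqsuw".
(Check on "walnuts": → "alnstuw" → "walnstu" ✓)

xcnqqsuw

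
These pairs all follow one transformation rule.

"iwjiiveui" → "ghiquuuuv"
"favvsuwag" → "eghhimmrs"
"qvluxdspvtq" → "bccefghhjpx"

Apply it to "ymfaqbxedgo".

In each case the input is transformed by: shift every letter 12 places forward in the alphabet (wrapping around), then sort the characters into alphabetical order.
On "ymfaqbxedgo": the first step gives "kyrmcnjqpsa", and the second then gives "acjkmnpqrsy".

acjkmnpqrsy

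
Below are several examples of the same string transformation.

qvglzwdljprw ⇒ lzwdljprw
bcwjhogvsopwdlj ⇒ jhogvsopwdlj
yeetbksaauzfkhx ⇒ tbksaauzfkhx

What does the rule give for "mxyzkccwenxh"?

In each case the input is transformed by: delete the first 3 characters.
Applying that to "mxyzkccwenxh" gives "zkccwenxh".

zkccwenxh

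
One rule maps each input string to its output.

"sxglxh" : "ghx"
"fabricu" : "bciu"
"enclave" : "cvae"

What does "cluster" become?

In each case the input is transformed by: swap each adjacent pair of characters (1↔2, 3↔4, ...), then delete the first 3 characters.
"cluster" → "lcsuetr" → "uetr".

uetr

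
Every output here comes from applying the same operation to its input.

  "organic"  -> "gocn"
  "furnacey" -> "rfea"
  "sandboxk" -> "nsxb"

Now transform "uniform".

The rule is to keep every other character starting from the first (positions 1st, 3rd, 5th, ...), then swap each adjacent pair of characters (1↔2, 3↔4, ...).
On "uniform" that produces "iumo".

iumo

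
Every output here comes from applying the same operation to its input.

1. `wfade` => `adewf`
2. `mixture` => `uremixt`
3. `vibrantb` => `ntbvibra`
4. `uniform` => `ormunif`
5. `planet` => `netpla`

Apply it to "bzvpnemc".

emcbzvpn

The pattern: move the last 3 characters to the front (rotate right by 3).
For "bzvpnemc" the result is "emcbzvpn".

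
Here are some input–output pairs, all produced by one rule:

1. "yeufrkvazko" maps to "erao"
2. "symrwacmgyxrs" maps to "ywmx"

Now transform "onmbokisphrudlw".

nosrl

Each output is the input with this applied: keep one character in every 3, starting at position 2 (positions 2nd, 5th, 8th, ...).
"onmbokisphrudlw" → "nosrl".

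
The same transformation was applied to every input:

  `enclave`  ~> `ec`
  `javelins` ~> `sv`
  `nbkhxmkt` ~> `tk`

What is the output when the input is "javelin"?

Rule — move the last 3 characters to the front (rotate right by 3), then keep one character in every 3, starting at position 3 (positions 3rd, 6th, 9th, ...).
So "javelin" becomes "nv".

nv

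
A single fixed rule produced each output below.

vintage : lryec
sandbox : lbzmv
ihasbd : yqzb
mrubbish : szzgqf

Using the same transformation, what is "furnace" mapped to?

Looking at the pairs, the operation is to shift every letter 2 places backward in the alphabet (wrapping around), then delete the first 2 characters.
For "furnace" the result is "plyac".

plyac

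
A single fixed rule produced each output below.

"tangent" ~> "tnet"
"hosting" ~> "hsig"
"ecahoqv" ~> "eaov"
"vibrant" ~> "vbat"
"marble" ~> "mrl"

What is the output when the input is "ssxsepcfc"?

sxecc

Rule — keep every other character starting from the first (positions 1st, 3rd, 5th, ...).
So "ssxsepcfc" becomes "sxecc".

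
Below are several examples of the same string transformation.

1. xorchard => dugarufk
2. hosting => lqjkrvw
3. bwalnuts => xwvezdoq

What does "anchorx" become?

Looking at the pairs, the operation is to shift every letter 3 places forward in the alphabet (wrapping around), then move the last 3 characters to the front (rotate right by 3).
On "anchorx" that produces "ruadqfk".

ruadqfk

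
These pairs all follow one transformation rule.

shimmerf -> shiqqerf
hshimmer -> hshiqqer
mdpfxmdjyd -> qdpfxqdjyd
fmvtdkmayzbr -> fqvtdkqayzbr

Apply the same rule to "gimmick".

Looking at the pairs, the operation is to replace every "m" with "q".
For "gimmick" the result is "giqqick".

giqqick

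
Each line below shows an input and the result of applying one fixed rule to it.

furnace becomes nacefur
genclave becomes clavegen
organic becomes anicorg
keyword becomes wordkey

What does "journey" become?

The pattern: move the first 3 characters to the end (rotate left by 3).
For "journey" the result is "rneyjou".

rneyjou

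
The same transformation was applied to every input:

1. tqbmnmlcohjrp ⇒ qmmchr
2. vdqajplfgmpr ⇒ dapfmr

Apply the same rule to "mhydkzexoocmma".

The transformation: keep every other character starting from the second (positions 2nd, 4th, 6th, ...).
On "mhydkzexoocmma" that produces "hdzxoma".

hdzxoma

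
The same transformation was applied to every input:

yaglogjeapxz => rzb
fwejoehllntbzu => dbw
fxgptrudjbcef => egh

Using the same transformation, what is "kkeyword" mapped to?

Rule — shift every letter 2 places forward in the alphabet (wrapping around), then keep only the last 3 characters.
For "kkeyword" the result is "qtf".

qtf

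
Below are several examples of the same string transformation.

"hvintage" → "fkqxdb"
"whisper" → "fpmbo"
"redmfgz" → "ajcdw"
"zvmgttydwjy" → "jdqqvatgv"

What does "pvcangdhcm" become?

zxkdaezj

The pattern: shift every letter 3 places backward in the alphabet (wrapping around), then delete the first 2 characters.
On "pvcangdhcm": the first step gives "mszxkdaezj", and the second then gives "zxkdaezj".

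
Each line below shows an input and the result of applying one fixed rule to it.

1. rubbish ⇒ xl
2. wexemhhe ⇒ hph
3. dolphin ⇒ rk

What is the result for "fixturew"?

lxz

The transformation: shift every letter 3 places forward in the alphabet (wrapping around), then keep one character in every 3, starting at position 2 (positions 2nd, 5th, 8th, ...).
Applying that to "fixturew" gives "lxz".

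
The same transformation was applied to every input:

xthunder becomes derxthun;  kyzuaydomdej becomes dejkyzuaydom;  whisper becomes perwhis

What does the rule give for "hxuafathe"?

Each output is the input with this applied: move the last 3 characters to the front (rotate right by 3).
Doing the same to "hxuafathe": "thehxuafa".

thehxuafa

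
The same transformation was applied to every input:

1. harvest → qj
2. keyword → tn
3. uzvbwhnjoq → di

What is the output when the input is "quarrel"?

What's happening: shift every letter 9 places forward in the alphabet (wrapping around), then keep only the first 2 characters.
Applying both steps to "quarrel": "zdjaanu", then "zd".

zd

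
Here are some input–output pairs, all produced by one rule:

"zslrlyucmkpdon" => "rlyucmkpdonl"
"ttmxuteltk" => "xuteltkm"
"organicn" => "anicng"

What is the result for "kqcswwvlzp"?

What's happening: delete the first 2 characters, then move the first character to the end.
Working it through for "kqcswwvlzp": intermediate "cswwvlzp", final "swwvlzpc".
(Check on "ttmxuteltk": → "mxuteltk" → "xuteltkm" ✓)

swwvlzpc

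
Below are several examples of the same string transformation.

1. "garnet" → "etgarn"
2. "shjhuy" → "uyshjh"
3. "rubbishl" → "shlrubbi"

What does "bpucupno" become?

pnobpucu

Each output is the input with this applied: swap the front and back halves of the string, then move the first character to the end.
For "bpucupno", step one produces "upnobpuc"; step two turns that into "pnobpucu".
(Check on "rubbishl": → "ishlrubb" → "shlrubbi" ✓)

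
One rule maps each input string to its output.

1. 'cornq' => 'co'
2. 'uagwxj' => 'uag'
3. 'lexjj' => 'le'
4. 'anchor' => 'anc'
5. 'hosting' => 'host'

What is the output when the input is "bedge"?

Rule — delete the last 3 characters.
Doing the same to "bedge": "be".

be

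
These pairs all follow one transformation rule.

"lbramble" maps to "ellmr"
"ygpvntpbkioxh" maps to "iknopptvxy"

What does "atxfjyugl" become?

jltuxy

The pattern: sort the characters into alphabetical order, then delete the first 3 characters.
"atxfjyugl" → "afgjltuxy" → "jltuxy".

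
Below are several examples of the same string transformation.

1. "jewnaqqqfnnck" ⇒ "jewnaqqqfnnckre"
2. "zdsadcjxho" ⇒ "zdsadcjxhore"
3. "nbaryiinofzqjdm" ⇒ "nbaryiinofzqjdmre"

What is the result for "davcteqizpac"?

Rule — append "re".
Doing the same to "davcteqizpac": "davcteqizpacre".

davcteqizpacre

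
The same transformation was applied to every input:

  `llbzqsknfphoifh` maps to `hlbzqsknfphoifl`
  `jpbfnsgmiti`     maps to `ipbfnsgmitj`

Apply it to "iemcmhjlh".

Looking at the pairs, the operation is to swap the first and last characters.
On "iemcmhjlh" that produces "hemcmhjli".

hemcmhjli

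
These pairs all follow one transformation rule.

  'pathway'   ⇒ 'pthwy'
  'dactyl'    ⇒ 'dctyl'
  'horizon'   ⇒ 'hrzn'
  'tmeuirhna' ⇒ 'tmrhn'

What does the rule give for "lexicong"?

lxcng

Each output is the input with this applied: remove every vowel.
Doing the same to "lexicong": "lxcng".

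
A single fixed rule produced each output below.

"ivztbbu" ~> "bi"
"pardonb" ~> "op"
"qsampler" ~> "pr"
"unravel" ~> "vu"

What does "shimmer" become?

Looking at the pairs, the operation is to move the first 2 characters to the end (rotate left by 2), then keep one character in every 3, starting at position 3 (positions 3rd, 6th, 9th, ...).
Applying both steps to "shimmer": "immersh", then "ms".

ms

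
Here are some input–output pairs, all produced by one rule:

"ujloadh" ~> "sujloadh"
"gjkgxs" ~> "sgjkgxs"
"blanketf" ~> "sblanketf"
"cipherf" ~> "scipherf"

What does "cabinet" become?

Each output is the input with this applied: prepend "s".
Doing the same to "cabinet": "scabinet".

scabinet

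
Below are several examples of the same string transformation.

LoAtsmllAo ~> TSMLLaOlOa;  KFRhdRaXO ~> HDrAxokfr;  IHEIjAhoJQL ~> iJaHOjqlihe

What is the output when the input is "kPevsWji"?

VSwJIKpE

In each case the input is transformed by: move the first 3 characters to the end (rotate left by 3), then flip the case of every letter.
Starting from "kPevsWji": after the first operation, "vsWjikPe"; after the second, "VSwJIKpE".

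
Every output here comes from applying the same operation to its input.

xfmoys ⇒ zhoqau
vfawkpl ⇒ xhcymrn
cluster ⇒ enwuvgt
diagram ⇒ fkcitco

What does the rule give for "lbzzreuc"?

ndbbtgwe

Looking at the pairs, the operation is to shift every letter 2 places forward in the alphabet (wrapping around).
So "lbzzreuc" becomes "ndbbtgwe".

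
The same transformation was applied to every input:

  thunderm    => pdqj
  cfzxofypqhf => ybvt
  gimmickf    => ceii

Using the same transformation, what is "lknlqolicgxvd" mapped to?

Rule — shift every letter 4 places backward in the alphabet (wrapping around), then keep only the first 4 characters.
Starting from "lknlqolicgxvd": after the first operation, "hgjhmkheyctrz"; after the second, "hgjh".

hgjh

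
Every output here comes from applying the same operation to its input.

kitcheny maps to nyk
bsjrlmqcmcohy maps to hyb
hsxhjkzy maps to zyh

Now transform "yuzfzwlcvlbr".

bry

The pattern: move the last 2 characters to the front (rotate right by 2), then keep only the first 3 characters.
Working it through for "yuzfzwlcvlbr": intermediate "bryuzfzwlcvl", final "bry".
(Check on "bsjrlmqcmcohy": → "hybsjrlmqcmco" → "hyb" ✓)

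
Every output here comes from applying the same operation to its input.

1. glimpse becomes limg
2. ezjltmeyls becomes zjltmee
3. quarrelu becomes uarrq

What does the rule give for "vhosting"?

hostv

Rule — delete the last 3 characters, then move the first character to the end.
Working it through for "vhosting": intermediate "vhost", final "hostv".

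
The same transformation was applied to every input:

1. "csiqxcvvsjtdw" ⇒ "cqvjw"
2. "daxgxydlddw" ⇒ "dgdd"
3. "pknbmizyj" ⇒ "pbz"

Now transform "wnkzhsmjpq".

Rule — keep one character in every 3, starting at position 1 (positions 1st, 4th, 7th, ...).
So "wnkzhsmjpq" becomes "wzmq".

wzmq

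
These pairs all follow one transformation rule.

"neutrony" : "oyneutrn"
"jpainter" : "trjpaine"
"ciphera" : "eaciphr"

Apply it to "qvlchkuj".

kjqvlchu

The transformation: move the last 2 characters to the front (rotate right by 2), then swap the first and last characters.
Applying both steps to "qvlchkuj": "ujqvlchk", then "kjqvlchu".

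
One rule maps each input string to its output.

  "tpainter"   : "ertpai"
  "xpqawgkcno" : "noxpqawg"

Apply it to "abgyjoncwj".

wjabgyjo

The transformation: move the last 2 characters to the front (rotate right by 2), then delete the last 2 characters.
"abgyjoncwj" → "wjabgyjo".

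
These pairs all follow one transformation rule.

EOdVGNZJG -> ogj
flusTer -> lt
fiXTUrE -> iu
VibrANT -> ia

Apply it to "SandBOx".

What's happening: keep one character in every 3, starting at position 2 (positions 2nd, 5th, 8th, ...), then convert every letter to lowercase.
Applying both steps to "SandBOx": "aB", then "ab".

ab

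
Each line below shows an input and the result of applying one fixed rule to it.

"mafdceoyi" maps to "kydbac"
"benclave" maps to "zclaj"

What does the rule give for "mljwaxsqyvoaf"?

The transformation: shift every letter 2 places backward in the alphabet (wrapping around), then delete the last 3 characters.
For "mljwaxsqyvoaf", step one produces "kjhuyvqowtmyd"; step two turns that into "kjhuyvqowt".

kjhuyvqowt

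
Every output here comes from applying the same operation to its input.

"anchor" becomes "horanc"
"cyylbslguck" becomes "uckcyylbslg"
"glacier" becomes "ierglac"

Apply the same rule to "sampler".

lersamp

Looking at the pairs, the operation is to move the last 3 characters to the front (rotate right by 3).
Doing the same to "sampler": "lersamp".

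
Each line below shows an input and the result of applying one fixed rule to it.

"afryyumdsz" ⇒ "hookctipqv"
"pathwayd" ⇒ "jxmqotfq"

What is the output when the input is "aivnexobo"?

Rule — shift every letter 10 places backward in the alphabet (wrapping around), then move the first 2 characters to the end (rotate left by 2).
Applying both steps to "aivnexobo": "qyldunere", then "ldunereqy".

ldunereqy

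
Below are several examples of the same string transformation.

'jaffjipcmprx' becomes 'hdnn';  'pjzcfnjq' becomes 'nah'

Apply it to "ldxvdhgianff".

The transformation: keep one character in every 3, starting at position 1 (positions 1st, 4th, 7th, ...), then shift every letter 2 places backward in the alphabet (wrapping around).
For "ldxvdhgianff" the result is "jtel".
(Check on "jaffjipcmprx": → "jfpp" → "hdnn" ✓)

jtel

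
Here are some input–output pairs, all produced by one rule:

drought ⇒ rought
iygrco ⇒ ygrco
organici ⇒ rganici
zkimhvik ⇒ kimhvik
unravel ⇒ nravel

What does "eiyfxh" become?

iyfxh

Each output is the input with this applied: delete the first character.
"eiyfxh" → "iyfxh".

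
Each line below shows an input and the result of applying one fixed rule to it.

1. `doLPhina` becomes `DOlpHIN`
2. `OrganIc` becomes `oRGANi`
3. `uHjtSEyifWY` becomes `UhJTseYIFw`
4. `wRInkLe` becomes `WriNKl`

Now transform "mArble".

MaRBL

Looking at the pairs, the operation is to delete the last character, then flip the case of every letter.
Working it through for "mArble": intermediate "mArbl", final "MaRBL".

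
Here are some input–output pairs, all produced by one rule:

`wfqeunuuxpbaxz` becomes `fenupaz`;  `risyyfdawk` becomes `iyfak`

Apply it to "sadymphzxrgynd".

The transformation: keep every other character starting from the second (positions 2nd, 4th, 6th, ...).
Applying that to "sadymphzxrgynd" gives "aypzryd".

aypzryd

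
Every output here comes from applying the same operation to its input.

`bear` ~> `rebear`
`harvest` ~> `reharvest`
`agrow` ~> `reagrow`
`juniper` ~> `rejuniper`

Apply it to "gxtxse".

The pattern: prepend "re".
So "gxtxse" becomes "regxtxse".

regxtxse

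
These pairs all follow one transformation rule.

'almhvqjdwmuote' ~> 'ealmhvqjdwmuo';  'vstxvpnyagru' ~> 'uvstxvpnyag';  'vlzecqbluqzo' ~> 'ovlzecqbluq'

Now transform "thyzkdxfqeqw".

What's happening: move the last 2 characters to the front (rotate right by 2), then delete the first character.
Working it through for "thyzkdxfqeqw": intermediate "qwthyzkdxfqe", final "wthyzkdxfqe".

wthyzkdxfqe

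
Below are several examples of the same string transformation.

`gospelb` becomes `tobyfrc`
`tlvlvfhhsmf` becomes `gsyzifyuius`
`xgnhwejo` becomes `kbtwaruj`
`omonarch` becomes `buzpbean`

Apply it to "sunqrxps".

Rule — take characters alternately from the front and the back (1st, last, 2nd, 2nd-last, ...), then shift every letter 13 places forward in the alphabet (wrapping around) — i.e. ROT13.
Working it through for "sunqrxps": intermediate "ssupnxqr", final "ffhcakde".

ffhcakde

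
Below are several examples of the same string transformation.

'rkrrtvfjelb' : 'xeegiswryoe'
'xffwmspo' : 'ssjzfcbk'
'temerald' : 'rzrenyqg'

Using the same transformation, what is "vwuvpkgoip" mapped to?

jhicxtbvci

Rule — shift every letter 13 places forward in the alphabet (wrapping around) — i.e. ROT13, then move the first character to the end.
"vwuvpkgoip" → "jhicxtbvci".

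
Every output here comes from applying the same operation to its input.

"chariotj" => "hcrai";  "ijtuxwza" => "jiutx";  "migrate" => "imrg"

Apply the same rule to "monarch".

Each output is the input with this applied: delete the last 3 characters, then swap each adjacent pair of characters (1↔2, 3↔4, ...).
"monarch" → "mona" → "oman".

oman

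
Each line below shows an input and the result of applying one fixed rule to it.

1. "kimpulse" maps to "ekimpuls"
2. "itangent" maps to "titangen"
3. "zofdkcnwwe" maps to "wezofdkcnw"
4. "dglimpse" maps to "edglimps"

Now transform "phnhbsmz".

Looking at the pairs, the operation is to move the first 3 characters to the end (rotate left by 3), then swap the front and back halves of the string.
"phnhbsmz" → "hbsmzphn" → "zphnhbsm".

zphnhbsm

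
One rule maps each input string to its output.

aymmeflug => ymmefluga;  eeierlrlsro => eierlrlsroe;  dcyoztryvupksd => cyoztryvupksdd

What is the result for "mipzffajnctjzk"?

Rule — move the first character to the end.
On "mipzffajnctjzk" that produces "ipzffajnctjzkm".

ipzffajnctjzkm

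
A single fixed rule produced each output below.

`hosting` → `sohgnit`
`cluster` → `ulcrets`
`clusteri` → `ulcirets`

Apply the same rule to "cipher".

picreh

What's happening: move the first 3 characters to the end (rotate left by 3), then reverse the string.
For "cipher", step one produces "hercip"; step two turns that into "picreh".
(Check on "clusteri": → "stericlu" → "ulcirets" ✓)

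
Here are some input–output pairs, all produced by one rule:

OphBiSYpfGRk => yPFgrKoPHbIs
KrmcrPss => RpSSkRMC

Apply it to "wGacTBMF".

Each output is the input with this applied: swap the front and back halves of the string, then flip the case of every letter.
Applying that to "wGacTBMF" gives "tbmfWgAC".

tbmfWgAC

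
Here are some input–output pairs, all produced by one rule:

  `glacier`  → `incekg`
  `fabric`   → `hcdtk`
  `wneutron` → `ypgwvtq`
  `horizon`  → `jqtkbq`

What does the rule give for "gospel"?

iqurg

Rule — delete the last character, then shift every letter 2 places forward in the alphabet (wrapping around).
"gospel" → "gospe" → "iqurg".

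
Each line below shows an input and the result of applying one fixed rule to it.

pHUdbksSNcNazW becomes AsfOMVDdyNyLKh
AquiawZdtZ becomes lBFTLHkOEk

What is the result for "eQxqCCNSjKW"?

Each output is the input with this applied: flip the case of every letter, then shift every letter 11 places forward in the alphabet (wrapping around).
For "eQxqCCNSjKW", step one produces "EqXQccnsJkw"; step two turns that into "PbIBnnydUvh".

PbIBnnydUvh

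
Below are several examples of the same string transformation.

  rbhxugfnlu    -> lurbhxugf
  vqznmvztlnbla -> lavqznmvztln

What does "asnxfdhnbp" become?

bpasnxfdh

In each case the input is transformed by: move the last 3 characters to the front (rotate right by 3), then delete the first character.
Applying that to "asnxfdhnbp" gives "bpasnxfdh".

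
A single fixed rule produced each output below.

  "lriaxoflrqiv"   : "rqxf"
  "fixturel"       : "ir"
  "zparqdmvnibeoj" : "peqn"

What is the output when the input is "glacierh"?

The pattern: take characters alternately from the front and the back (1st, last, 2nd, 2nd-last, ...), then keep one character in every 3, starting at position 3 (positions 3rd, 6th, 9th, ...).
On "glacierh" that produces "le".

le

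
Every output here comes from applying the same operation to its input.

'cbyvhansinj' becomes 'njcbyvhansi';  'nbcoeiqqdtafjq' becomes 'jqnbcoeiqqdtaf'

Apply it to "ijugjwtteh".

Each output is the input with this applied: move the last 2 characters to the front (rotate right by 2).
On "ijugjwtteh" that produces "ehijugjwtt".

ehijugjwtt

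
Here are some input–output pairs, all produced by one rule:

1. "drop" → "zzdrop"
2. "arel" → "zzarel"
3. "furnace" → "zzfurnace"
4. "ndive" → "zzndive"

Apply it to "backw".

zzbackw

Each output is the input with this applied: prepend "zz".
Doing the same to "backw": "zzbackw".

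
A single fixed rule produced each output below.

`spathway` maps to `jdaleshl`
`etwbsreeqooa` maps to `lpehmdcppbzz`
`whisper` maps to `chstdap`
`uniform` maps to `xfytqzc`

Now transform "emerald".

opxpclw

Each output is the input with this applied: move the last character to the front, then shift every letter 11 places forward in the alphabet (wrapping around).
Doing the same to "emerald": "opxpclw".
(Check on "etwbsreeqooa": → "aetwbsreeqoo" → "lpehmdcppbzz" ✓)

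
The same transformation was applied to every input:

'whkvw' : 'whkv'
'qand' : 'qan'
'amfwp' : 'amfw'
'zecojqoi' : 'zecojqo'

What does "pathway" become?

The transformation: delete the last character.
On "pathway" that produces "pathwa".

pathwa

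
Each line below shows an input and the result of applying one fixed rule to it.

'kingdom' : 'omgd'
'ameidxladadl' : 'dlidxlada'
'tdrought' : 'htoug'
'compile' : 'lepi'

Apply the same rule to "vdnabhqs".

qsabh

The transformation: delete the first 3 characters, then move the last 2 characters to the front (rotate right by 2).
For "vdnabhqs", step one produces "abhqs"; step two turns that into "qsabh".
(Check on "tdrought": → "ought" → "htoug" ✓)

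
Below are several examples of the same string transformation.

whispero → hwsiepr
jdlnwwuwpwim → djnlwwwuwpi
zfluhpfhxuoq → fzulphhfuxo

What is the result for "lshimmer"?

The transformation: delete the last character, then swap each adjacent pair of characters (1↔2, 3↔4, ...).
For "lshimmer", step one produces "lshimme"; step two turns that into "slihmme".

slihmme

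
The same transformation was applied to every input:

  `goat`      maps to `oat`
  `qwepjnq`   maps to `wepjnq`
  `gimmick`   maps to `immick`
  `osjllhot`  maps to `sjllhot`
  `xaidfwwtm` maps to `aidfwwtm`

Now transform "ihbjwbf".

hbjwbf

Rule — delete the first character.
Doing the same to "ihbjwbf": "hbjwbf".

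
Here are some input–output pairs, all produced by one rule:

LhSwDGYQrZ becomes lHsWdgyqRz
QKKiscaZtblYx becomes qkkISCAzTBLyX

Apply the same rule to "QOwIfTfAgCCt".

What's happening: flip the case of every letter.
For "QOwIfTfAgCCt" the result is "qoWiFtFaGccT".

qoWiFtFaGccT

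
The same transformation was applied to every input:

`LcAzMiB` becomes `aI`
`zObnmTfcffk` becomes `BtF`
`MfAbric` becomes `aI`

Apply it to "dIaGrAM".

The rule is to keep one character in every 3, starting at position 3 (positions 3rd, 6th, 9th, ...), then flip the case of every letter.
Working it through for "dIaGrAM": intermediate "aA", final "Aa".
(Check on "MfAbric": → "Ai" → "aI" ✓)

Aa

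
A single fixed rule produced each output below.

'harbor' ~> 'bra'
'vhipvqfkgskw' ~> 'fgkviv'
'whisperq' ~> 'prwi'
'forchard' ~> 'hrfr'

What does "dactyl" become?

tla

Rule — swap the front and back halves of the string, then keep every other character starting from the first (positions 1st, 3rd, 5th, ...).
Applying that to "dactyl" gives "tla".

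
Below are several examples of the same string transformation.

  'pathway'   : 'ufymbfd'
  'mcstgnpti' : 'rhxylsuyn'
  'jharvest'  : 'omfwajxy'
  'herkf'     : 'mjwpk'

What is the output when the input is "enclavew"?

jshqfajb

Each output is the input with this applied: shift every letter 5 places forward in the alphabet (wrapping around).
On "enclavew" that produces "jshqfajb".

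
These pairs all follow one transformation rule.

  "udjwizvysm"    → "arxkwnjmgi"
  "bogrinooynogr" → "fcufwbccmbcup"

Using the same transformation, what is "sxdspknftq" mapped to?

elrgdybthg

Each output is the input with this applied: swap the first and last characters, then shift every letter 12 places backward in the alphabet (wrapping around).
For "sxdspknftq", step one produces "qxdspknfts"; step two turns that into "elrgdybthg".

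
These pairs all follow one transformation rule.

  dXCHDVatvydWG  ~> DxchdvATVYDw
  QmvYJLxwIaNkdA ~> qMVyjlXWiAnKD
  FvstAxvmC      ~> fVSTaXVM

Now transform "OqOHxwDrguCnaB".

Looking at the pairs, the operation is to flip the case of every letter, then delete the last character.
On "OqOHxwDrguCnaB": the first step gives "oQohXWdRGUcNAb", and the second then gives "oQohXWdRGUcNA".

oQohXWdRGUcNA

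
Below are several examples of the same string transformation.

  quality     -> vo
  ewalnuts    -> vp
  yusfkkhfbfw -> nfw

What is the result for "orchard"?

xm

The rule is to keep one character in every 3, starting at position 3 (positions 3rd, 6th, 9th, ...), then shift every letter 5 places backward in the alphabet (wrapping around).
Working it through for "orchard": intermediate "cr", final "xm".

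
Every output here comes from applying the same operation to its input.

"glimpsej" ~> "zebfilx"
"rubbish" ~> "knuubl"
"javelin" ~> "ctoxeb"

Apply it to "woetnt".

phxmg

Rule — delete the last character, then shift every letter 7 places backward in the alphabet (wrapping around).
On "woetnt": the first step gives "woetn", and the second then gives "phxmg".
(Check on "glimpsej": → "glimpse" → "zebfilx" ✓)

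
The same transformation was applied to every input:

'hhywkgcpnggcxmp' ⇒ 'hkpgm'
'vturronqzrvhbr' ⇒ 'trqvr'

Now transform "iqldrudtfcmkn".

qrtm

Looking at the pairs, the operation is to keep one character in every 3, starting at position 2 (positions 2nd, 5th, 8th, ...).
For "iqldrudtfcmkn" the result is "qrtm".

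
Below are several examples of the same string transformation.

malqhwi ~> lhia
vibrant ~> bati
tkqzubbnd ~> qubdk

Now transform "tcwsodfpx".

wofxc

The rule is to move the first 2 characters to the end (rotate left by 2), then keep every other character starting from the first (positions 1st, 3rd, 5th, ...).
"tcwsodfpx" → "wofxc".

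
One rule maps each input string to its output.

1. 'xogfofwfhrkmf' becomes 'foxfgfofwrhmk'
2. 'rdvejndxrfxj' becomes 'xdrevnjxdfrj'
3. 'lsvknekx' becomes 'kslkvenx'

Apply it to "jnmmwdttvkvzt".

The transformation: swap each adjacent pair of characters (1↔2, 3↔4, ...), then move the last character to the front.
Applying both steps to "jnmmwdttvkvzt": "njmmdwttkvzvt", then "tnjmmdwttkvzv".

tnjmmdwttkvzv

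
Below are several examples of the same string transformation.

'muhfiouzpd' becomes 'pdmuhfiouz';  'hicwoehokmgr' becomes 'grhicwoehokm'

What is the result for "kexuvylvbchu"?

hukexuvylvbc

The transformation: move the last 2 characters to the front (rotate right by 2).
For "kexuvylvbchu" the result is "hukexuvylvbc".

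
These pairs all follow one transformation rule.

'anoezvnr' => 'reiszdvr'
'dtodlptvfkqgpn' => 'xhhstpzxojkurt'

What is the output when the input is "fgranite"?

kjevmrix

The rule is to swap each adjacent pair of characters (1↔2, 3↔4, ...), then shift every letter 4 places forward in the alphabet (wrapping around).
For "fgranite" the result is "kjevmrix".
(Check on "anoezvnr": → "naeovzrn" → "reiszdvr" ✓)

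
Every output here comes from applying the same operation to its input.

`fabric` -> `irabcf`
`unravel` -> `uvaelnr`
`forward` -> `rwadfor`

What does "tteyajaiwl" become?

The pattern: sort the characters into alphabetical order, then move the last 2 characters to the front (rotate right by 2).
Working it through for "tteyajaiwl": intermediate "aaeijlttwy", final "wyaaeijltt".

wyaaeijltt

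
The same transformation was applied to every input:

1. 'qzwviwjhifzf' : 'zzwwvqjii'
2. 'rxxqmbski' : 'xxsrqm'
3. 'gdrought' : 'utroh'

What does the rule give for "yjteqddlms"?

Looking at the pairs, the operation is to sort the characters into reverse alphabetical order, then delete the last 3 characters.
Doing the same to "yjteqddlms": "ytsqmlj".

ytsqmlj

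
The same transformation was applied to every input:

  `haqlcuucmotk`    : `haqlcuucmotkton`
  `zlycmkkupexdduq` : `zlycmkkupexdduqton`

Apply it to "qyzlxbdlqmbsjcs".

The rule is to append "ton".
Applying that to "qyzlxbdlqmbsjcs" gives "qyzlxbdlqmbsjcston".

qyzlxbdlqmbsjcston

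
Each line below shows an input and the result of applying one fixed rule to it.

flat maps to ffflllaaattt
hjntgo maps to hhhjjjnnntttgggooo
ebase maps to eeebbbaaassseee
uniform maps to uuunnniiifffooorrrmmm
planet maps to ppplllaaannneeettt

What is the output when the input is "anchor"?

The rule is to repeat every character 3 times.
On "anchor" that produces "aaannnccchhhooorrr".

aaannnccchhhooorrr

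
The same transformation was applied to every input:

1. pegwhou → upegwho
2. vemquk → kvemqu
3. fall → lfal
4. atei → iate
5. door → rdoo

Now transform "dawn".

The transformation: move the last character to the front.
Applying that to "dawn" gives "ndaw".

ndaw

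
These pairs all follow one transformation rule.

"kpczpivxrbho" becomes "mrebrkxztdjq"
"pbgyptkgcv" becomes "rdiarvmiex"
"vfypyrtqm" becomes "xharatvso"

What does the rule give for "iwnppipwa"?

kyprrkryc

What's happening: shift every letter 2 places forward in the alphabet (wrapping around).
For "iwnppipwa" the result is "kyprrkryc".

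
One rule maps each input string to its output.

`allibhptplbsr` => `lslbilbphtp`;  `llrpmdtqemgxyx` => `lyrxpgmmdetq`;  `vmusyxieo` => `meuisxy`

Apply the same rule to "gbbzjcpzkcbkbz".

bbbkzbjcckpz

What's happening: take characters alternately from the front and the back (1st, last, 2nd, 2nd-last, ...), then delete the first 2 characters.
Working it through for "gbbzjcpzkcbkbz": intermediate "gzbbbkzbjcckpz", final "bbbkzbjcckpz".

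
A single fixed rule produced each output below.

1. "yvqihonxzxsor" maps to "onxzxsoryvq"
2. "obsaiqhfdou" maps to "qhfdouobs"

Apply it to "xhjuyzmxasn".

zmxasnxhj

The pattern: move the first 3 characters to the end (rotate left by 3), then delete the first 2 characters.
"xhjuyzmxasn" → "uyzmxasnxhj" → "zmxasnxhj".
(Check on "yvqihonxzxsor": → "ihonxzxsoryvq" → "onxzxsoryvq" ✓)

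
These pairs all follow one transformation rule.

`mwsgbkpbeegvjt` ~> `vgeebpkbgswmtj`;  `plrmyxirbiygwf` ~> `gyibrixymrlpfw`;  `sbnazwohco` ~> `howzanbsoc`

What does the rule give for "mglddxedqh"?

dexddlgmhq

The rule is to move the last 2 characters to the front (rotate right by 2), then reverse the string.
So "mglddxedqh" becomes "dexddlgmhq".
(Check on "plrmyxirbiygwf": → "wfplrmyxirbiyg" → "gyibrixymrlpfw" ✓)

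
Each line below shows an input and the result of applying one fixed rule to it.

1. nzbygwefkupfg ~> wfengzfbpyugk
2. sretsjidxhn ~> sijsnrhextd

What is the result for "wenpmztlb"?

What's happening: take characters alternately from the front and the back (1st, last, 2nd, 2nd-last, ...), then move the last 3 characters to the front (rotate right by 3).
So "wenpmztlb" becomes "pzmwbelnt".

pzmwbelnt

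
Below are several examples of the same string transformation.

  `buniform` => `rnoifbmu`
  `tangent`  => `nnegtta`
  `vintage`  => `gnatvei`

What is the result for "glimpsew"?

eismpgwl

Looking at the pairs, the operation is to take characters alternately from the front and the back (1st, last, 2nd, 2nd-last, ...), then move the first 3 characters to the end (rotate left by 3).
On "glimpsew": the first step gives "gwleismp", and the second then gives "eismpgwl".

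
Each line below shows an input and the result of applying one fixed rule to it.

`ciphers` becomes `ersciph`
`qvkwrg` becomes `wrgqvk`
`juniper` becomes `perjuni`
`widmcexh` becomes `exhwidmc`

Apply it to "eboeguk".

Looking at the pairs, the operation is to move the last 3 characters to the front (rotate right by 3).
For "eboeguk" the result is "gukeboe".

gukeboe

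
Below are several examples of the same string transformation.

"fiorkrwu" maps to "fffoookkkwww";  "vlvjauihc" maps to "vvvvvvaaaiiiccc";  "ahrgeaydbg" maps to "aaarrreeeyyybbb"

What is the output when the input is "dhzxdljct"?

dddzzzdddjjjttt

Looking at the pairs, the operation is to keep every other character starting from the first (positions 1st, 3rd, 5th, ...), then repeat every character 3 times.
Starting from "dhzxdljct": after the first operation, "dzdjt"; after the second, "dddzzzdddjjjttt".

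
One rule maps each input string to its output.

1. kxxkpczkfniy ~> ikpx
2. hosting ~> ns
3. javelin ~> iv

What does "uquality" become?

The transformation: reverse the string, then keep one character in every 3, starting at position 2 (positions 2nd, 5th, 8th, ...).
"uquality" → "ytilauqu" → "tau".
(Check on "hosting": → "gnitsoh" → "ns" ✓)

tau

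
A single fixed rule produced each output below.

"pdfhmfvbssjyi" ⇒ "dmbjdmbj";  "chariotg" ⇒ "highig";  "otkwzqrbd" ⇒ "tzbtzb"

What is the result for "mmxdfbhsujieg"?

The pattern: keep one character in every 3, starting at position 2 (positions 2nd, 5th, 8th, ...), then write the whole string twice.
"mmxdfbhsujieg" → "mfsi" → "mfsimfsi".
(Check on "otkwzqrbd": → "tzb" → "tzbtzb" ✓)

mfsimfsi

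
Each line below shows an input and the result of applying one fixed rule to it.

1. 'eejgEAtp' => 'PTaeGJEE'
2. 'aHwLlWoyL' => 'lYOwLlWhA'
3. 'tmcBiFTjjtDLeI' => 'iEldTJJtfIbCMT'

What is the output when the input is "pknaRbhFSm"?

MsfHBrANKP

The pattern: reverse the string, then flip the case of every letter.
For "pknaRbhFSm" the result is "MsfHBrANKP".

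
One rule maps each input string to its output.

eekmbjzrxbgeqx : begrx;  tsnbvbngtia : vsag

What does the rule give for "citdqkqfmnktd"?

In each case the input is transformed by: keep one character in every 3, starting at position 2 (positions 2nd, 5th, 8th, ...), then swap each adjacent pair of characters (1↔2, 3↔4, ...).
On "citdqkqfmnktd" that produces "qikf".

qikf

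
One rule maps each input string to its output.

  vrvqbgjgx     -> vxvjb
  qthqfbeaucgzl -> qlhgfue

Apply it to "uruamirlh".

Each output is the input with this applied: keep every other character starting from the first (positions 1st, 3rd, 5th, ...), then take characters alternately from the front and the back (1st, last, 2nd, 2nd-last, ...).
Starting from "uruamirlh": after the first operation, "uumrh"; after the second, "uhurm".

uhurm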